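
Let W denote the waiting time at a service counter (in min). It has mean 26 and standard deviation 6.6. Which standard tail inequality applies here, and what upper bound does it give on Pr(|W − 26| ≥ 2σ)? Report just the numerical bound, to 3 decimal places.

Mean and variance are known, so Chebyshev's inequality applies.
Chebyshev: Pr(|W − μ| ≥ t) ≤ Var(W)/t².
Var(W) = σ² = 6.6² = 43.56.
t = 2·6.6 = 13.2.
Bound = 43.56 / 174.24 = 0.2500.

0.250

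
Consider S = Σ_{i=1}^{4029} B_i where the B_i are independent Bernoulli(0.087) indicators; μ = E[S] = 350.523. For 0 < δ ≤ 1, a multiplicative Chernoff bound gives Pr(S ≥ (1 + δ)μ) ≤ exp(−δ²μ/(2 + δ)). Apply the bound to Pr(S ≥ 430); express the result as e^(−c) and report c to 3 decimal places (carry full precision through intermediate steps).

Write 430 = (1 + δ)μ, so δ = 430/350.523 − 1 = 0.2267383…
Then the exponent is δ²μ/(2 + δ) = (430 − μ)² / (μ·(2 + δ)) = 8.092771.

8.093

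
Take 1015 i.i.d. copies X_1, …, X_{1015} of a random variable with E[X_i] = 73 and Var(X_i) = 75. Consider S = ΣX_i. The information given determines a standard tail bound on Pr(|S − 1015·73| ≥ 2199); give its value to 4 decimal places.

With mean and variance of each term known, Chebyshev's inequality bounds the deviation of the sum (or sample mean).
Var(S) = n·Var(X_i) = 1015·75 = 76125.
Chebyshev: Pr(|S − 1015·73| ≥ 2199) ≤ Var(S)/2199² = 76125/4835601 = 0.0157.

0.0157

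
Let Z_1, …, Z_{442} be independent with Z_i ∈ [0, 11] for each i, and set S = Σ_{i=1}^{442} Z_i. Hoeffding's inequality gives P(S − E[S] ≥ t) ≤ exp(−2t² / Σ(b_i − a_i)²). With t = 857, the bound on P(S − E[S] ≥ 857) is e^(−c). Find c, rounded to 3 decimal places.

Σ(b_i − a_i)² = 442·(11)² = 53482.
c = 2t²/53482 = 2·857²/53482 = 27.4653.

27.465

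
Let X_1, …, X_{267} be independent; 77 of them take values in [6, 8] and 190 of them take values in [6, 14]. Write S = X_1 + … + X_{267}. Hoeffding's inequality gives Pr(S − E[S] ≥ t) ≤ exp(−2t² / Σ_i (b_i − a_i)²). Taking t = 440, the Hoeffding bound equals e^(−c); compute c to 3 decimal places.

Σ(b_i − a_i)² = 77·2² + 190·8² = 12468.
c = 2t² / 12468 = 2·440² / 12468 = 31.0555.

31.056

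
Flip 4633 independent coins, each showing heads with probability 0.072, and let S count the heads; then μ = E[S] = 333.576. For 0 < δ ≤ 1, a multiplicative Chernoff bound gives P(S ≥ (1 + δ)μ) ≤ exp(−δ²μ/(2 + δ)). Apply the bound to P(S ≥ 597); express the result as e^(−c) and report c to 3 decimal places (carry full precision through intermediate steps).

74.569

Write 597 = (1 + δ)μ, so δ = 597/333.576 − 1 = 0.7896971…
Then the exponent is δ²μ/(2 + δ) = (597 − μ)² / (μ·(2 + δ)) = 74.569088.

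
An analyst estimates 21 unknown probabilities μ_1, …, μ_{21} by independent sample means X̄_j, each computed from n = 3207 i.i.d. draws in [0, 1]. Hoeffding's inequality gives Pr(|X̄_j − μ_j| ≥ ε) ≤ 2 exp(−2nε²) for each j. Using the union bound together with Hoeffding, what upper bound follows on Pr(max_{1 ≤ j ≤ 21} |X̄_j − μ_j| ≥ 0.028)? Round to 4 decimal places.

0.2750

Per-experiment Hoeffding bound: 2·exp(−2·3207·0.028²) = 2·exp(−5.02858) = 0.013096.
Union bound over 21 events: 21·0.013096 = 0.27502.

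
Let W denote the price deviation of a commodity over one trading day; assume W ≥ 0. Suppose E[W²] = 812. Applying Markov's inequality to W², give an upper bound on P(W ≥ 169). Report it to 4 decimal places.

0.0284

Since W ≥ 0, the event {W ≥ 169} is the same as {W² ≥ 28561}.
Markov's inequality applied to W² gives P(W² ≥ 28561) ≤ E[W²]/28561 = 812/28561 = 0.0284.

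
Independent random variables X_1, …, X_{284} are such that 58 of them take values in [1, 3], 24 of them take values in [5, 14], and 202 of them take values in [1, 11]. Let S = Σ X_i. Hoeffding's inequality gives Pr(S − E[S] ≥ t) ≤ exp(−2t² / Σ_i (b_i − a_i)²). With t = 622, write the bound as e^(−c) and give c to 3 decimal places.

Σ(b_i − a_i)² = 58·2² + 24·9² + 202·10² = 22376.
c = 2t² / 22376 = 2·622² / 22376 = 34.5803.

34.580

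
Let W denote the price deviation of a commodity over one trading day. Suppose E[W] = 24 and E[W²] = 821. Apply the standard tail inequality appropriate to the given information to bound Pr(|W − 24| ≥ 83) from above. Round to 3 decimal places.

0.036

The first two moments determine the variance, so Chebyshev's inequality is the sharpest standard bound available.
Var(W) = E[W²] − (E[W])² = 821 − 576 = 245.
Chebyshev's inequality: Pr(|W − μ| ≥ t) ≤ Var(W)/t² = 245/6889 = 0.0356.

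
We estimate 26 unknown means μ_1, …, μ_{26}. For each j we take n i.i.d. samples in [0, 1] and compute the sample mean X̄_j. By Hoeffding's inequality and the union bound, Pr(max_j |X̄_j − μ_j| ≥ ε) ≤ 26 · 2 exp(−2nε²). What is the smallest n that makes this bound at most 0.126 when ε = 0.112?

Need 2·26·exp(−2nε²) ≤ 0.126, i.e. exp(−2nε²) ≤ 0.126/52.
So 2nε² ≥ ln(52/0.126) = 6.022717.
Hence n ≥ 6.022717/(2·0.112²) = 240.064.
The smallest integer n is 241.

241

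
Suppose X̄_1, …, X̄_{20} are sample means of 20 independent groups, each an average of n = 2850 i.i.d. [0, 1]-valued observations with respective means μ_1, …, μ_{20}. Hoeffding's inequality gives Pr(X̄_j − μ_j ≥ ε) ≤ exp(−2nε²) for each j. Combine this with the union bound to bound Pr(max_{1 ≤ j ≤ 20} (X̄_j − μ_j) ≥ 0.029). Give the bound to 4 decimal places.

0.1656

Per-experiment Hoeffding bound: exp(−2·2850·0.029²) = exp(−4.79370) = 0.0082818.
Union bound over 20 events: 20·0.0082818 = 0.16564.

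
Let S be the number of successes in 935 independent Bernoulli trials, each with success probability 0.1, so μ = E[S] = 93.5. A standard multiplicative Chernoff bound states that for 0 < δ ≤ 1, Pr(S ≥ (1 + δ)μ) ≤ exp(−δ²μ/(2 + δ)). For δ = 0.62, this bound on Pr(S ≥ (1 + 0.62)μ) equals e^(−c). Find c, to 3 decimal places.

c = δ²μ/(2 + δ) = 0.62²·93.5/(2 + 0.62) = 13.7181.

13.718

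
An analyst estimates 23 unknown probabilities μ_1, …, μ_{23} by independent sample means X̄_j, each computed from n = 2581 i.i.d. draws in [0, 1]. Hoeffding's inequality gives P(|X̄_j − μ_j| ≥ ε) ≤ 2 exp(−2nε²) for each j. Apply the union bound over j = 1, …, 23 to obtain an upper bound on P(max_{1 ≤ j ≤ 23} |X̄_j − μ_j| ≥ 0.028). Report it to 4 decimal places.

Per-experiment Hoeffding bound: 2·exp(−2·2581·0.028²) = 2·exp(−4.04701) = 0.034949.
Union bound over 23 events: 23·0.034949 = 0.80383.

0.8038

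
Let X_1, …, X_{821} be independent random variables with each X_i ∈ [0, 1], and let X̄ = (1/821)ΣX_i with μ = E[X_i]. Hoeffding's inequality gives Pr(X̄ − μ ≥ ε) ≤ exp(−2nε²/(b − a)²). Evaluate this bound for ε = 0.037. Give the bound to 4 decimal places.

0.1056

Exponent: 2nε²/(b − a)² = 2·821·0.037² / 1² = 2.24790.
Bound = exp(−2.24790) = 0.10562.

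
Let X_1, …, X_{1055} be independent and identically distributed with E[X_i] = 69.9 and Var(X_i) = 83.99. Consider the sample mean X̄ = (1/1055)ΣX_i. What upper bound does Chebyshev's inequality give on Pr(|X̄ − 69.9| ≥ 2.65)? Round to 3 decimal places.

0.011

Var(X̄) = Var(X_i)/n = 83.99/1055 = 0.079611.
Chebyshev: Pr(|X̄ − 69.9| ≥ 2.65) ≤ Var(X̄)/(2.65)² = 83.99/(1055·2.65²) = 0.0113.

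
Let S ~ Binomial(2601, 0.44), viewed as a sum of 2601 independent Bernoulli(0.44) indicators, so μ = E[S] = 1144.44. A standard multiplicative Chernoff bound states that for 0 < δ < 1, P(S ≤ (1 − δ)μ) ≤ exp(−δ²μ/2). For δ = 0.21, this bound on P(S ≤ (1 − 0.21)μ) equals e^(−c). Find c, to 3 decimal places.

c = δ²μ/2 = 0.21²·1144.44/2 = 25.2349.

25.235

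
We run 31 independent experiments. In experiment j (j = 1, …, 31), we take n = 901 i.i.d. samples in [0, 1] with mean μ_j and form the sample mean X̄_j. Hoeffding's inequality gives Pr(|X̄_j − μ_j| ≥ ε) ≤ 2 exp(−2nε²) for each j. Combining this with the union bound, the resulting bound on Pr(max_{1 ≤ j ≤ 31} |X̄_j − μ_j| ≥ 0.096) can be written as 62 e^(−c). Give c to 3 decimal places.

16.607

Union bound over the 31 events: Pr(max_{1 ≤ j ≤ 31} |X̄_j − μ_j| ≥ 0.096) ≤ 31·2·exp(−2nε²) = 62 exp(−2·901·0.096²).
So c = 2·901·0.096² = 16.6072.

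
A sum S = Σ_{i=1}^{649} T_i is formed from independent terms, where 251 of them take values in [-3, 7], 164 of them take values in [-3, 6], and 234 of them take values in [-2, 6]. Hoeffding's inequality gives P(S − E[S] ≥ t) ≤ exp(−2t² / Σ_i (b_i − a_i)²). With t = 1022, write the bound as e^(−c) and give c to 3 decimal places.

39.149

Σ(b_i − a_i)² = 251·10² + 164·9² + 234·8² = 53360.
c = 2t² / 53360 = 2·1022² / 53360 = 39.1486.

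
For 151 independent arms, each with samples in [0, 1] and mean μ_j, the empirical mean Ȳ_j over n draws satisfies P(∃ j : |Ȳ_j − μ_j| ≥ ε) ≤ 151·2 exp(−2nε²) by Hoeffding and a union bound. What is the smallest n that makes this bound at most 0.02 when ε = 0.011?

39763

Need 2·151·exp(−2nε²) ≤ 0.02, i.e. exp(−2nε²) ≤ 0.02/302.
So 2nε² ≥ ln(302/0.02) = 9.622450.
Hence n ≥ 9.622450/(2·0.011²) = 39762.190.
The smallest integer n is 39763.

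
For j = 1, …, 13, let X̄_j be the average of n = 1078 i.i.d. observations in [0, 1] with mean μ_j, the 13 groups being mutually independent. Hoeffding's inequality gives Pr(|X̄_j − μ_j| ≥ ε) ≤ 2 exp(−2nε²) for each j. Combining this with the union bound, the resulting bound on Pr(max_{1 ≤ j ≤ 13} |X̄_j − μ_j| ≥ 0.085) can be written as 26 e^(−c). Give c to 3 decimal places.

15.577

Union bound over the 13 events: Pr(max_{1 ≤ j ≤ 13} |X̄_j − μ_j| ≥ 0.085) ≤ 13·2·exp(−2nε²) = 26 exp(−2·1078·0.085²).
So c = 2·1078·0.085² = 15.5771.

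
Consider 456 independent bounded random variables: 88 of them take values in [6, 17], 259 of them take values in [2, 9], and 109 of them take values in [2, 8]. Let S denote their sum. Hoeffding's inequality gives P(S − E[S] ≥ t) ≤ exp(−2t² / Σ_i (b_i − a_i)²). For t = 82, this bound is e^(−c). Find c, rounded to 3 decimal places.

0.493

Σ(b_i − a_i)² = 88·11² + 259·7² + 109·6² = 27263.
c = 2t² / 27263 = 2·82² / 27263 = 0.4933.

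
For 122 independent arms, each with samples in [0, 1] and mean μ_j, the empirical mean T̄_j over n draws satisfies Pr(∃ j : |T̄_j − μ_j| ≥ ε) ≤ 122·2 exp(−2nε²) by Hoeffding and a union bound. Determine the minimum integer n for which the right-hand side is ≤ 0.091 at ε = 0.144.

Need 2·122·exp(−2nε²) ≤ 0.091, i.e. exp(−2nε²) ≤ 0.091/244.
So 2nε² ≥ ln(244/0.091) = 7.894064.
Hence n ≥ 7.894064/(2·0.144²) = 190.347.
The smallest integer n is 191.

191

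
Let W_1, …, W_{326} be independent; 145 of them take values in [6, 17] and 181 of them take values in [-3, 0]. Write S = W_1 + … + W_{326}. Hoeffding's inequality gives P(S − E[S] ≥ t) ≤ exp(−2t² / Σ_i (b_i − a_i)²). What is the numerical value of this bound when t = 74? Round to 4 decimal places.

Σ(b_i − a_i)² = 145·11² + 181·3² = 19174.
Exponent = 2·74² / 19174 = 0.57119.
Bound = exp(−0.57119) = 0.56485.

0.5649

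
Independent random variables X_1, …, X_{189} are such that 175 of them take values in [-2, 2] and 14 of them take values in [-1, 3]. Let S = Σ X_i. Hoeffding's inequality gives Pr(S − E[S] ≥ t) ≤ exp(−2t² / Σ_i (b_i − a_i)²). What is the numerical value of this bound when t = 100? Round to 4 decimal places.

Σ(b_i − a_i)² = 175·4² + 14·4² = 3024.
Exponent = 2·100² / 3024 = 6.61376.
Bound = exp(−6.61376) = 0.00134.

0.0013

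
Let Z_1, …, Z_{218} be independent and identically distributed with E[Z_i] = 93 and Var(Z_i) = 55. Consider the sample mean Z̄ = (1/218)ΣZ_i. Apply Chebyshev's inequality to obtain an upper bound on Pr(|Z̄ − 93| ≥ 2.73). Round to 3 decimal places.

Var(Z̄) = Var(Z_i)/n = 55/218 = 0.25229.
Chebyshev: Pr(|Z̄ − 93| ≥ 2.73) ≤ Var(Z̄)/(2.73)² = 55/(218·2.73²) = 0.0339.

0.034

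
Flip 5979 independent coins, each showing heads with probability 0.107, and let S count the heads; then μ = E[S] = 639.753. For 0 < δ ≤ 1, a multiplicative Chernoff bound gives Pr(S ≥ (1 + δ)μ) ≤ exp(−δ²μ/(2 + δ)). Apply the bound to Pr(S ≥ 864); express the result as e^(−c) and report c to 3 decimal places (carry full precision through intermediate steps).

33.441

Write 864 = (1 + δ)μ, so δ = 864/639.753 − 1 = 0.3505212…
Then the exponent is δ²μ/(2 + δ) = (864 − μ)² / (μ·(2 + δ)) = 33.440809.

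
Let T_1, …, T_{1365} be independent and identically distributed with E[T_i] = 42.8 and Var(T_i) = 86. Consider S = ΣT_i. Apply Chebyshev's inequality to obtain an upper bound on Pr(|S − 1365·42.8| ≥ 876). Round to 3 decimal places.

0.153

Var(S) = n·Var(T_i) = 1365·86 = 117390.
Chebyshev: Pr(|S − 1365·42.8| ≥ 876) ≤ Var(S)/876² = 117390/767376 = 0.1530.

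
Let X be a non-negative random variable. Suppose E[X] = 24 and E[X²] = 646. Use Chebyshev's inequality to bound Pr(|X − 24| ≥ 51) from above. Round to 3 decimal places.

0.027

Var(X) = E[X²] − (E[X])² = 646 − 576 = 70.
Chebyshev's inequality: Pr(|X − μ| ≥ t) ≤ Var(X)/t² = 70/2601 = 0.0269.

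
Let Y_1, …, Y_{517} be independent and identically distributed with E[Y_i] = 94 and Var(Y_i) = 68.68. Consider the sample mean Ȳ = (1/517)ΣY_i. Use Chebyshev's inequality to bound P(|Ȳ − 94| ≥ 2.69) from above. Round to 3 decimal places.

0.018

Var(Ȳ) = Var(Y_i)/n = 68.68/517 = 0.13284.
Chebyshev: P(|Ȳ − 94| ≥ 2.69) ≤ Var(Ȳ)/(2.69)² = 68.68/(517·2.69²) = 0.0184.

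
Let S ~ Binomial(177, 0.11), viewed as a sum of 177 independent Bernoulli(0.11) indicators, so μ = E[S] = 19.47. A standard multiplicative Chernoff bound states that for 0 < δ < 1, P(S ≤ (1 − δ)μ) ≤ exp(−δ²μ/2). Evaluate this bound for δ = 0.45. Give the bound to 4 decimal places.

Exponent = δ²μ/2 = 0.45²·19.47/2 = 1.9713.
Bound = exp(−1.9713) = 0.13927.

0.1393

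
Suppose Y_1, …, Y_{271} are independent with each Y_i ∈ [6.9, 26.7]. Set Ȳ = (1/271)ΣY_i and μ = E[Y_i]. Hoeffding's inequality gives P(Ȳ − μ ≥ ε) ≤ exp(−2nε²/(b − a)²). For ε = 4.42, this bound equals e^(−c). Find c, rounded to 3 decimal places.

27.009

c = 2nε²/(b − a)² = 2·271·4.42² / 19.8² = 27.0093.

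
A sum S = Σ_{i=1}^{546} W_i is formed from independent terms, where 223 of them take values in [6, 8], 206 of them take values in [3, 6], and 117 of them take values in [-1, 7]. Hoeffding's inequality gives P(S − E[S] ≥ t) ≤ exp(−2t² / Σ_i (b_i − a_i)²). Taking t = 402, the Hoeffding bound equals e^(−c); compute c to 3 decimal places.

31.582

Σ(b_i − a_i)² = 223·2² + 206·3² + 117·8² = 10234.
c = 2t² / 10234 = 2·402² / 10234 = 31.5818.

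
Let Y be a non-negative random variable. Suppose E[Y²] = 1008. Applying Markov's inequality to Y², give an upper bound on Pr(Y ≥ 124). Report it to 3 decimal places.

0.066

Since Y ≥ 0, the event {Y ≥ 124} is the same as {Y² ≥ 15376}.
Markov's inequality applied to Y² gives Pr(Y² ≥ 15376) ≤ E[Y²]/15376 = 1008/15376 = 0.0656.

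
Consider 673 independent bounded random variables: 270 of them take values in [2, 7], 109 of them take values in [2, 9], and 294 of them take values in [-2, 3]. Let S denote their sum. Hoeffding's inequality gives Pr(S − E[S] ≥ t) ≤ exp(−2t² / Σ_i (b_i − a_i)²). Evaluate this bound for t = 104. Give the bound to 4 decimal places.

Σ(b_i − a_i)² = 270·5² + 109·7² + 294·5² = 19441.
Exponent = 2·104² / 19441 = 1.11270.
Bound = exp(−1.11270) = 0.32867.

0.3287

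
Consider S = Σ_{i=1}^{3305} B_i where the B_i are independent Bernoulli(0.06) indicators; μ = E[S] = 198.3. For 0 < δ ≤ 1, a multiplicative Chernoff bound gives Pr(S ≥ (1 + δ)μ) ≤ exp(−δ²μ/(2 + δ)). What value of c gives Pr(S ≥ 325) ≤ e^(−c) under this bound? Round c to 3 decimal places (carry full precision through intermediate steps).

Write 325 = (1 + δ)μ, so δ = 325/198.3 − 1 = 0.6389309…
Then the exponent is δ²μ/(2 + δ) = (325 − μ)² / (μ·(2 + δ)) = 30.676266.

30.676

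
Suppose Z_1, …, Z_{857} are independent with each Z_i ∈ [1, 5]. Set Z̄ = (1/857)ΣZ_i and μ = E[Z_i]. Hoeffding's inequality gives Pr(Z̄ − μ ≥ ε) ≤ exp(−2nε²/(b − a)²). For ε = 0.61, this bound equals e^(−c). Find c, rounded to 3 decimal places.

39.861

c = 2nε²/(b − a)² = 2·857·0.61² / 4² = 39.8612.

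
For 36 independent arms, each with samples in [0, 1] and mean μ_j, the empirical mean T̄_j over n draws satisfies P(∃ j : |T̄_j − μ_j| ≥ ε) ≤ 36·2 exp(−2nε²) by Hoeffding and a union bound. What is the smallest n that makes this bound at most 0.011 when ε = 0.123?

Need 2·36·exp(−2nε²) ≤ 0.011, i.e. exp(−2nε²) ≤ 0.011/72.
So 2nε² ≥ ln(72/0.011) = 8.786526.
Hence n ≥ 8.786526/(2·0.123²) = 290.387.
The smallest integer n is 291.

291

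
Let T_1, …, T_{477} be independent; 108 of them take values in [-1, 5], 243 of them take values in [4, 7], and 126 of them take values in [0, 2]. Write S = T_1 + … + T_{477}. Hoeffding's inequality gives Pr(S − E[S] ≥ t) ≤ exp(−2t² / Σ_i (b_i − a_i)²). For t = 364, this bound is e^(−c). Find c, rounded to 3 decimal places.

Σ(b_i − a_i)² = 108·6² + 243·3² + 126·2² = 6579.
c = 2t² / 6579 = 2·364² / 6579 = 40.2785.

40.278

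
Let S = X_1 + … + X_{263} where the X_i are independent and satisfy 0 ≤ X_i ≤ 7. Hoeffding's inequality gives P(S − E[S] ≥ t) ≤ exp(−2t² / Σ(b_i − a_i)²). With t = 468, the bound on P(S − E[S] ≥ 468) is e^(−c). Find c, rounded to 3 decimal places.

Σ(b_i − a_i)² = 263·(7)² = 12887.
c = 2t²/12887 = 2·468²/12887 = 33.9915.

33.991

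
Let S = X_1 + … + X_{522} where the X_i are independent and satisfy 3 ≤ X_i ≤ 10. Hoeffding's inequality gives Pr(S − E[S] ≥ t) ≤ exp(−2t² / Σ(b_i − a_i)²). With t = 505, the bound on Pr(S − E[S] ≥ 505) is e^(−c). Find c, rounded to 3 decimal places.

Σ(b_i − a_i)² = 522·(7)² = 25578.
c = 2t²/25578 = 2·505²/25578 = 19.9410.

19.941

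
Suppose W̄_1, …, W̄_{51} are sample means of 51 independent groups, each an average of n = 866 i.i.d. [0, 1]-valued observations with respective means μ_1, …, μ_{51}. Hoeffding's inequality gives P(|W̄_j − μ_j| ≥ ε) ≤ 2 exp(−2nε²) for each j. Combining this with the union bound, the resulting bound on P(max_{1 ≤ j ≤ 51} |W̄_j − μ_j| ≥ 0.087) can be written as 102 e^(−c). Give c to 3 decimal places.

13.110

Union bound over the 51 events: P(max_{1 ≤ j ≤ 51} |W̄_j − μ_j| ≥ 0.087) ≤ 51·2·exp(−2nε²) = 102 exp(−2·866·0.087²).
So c = 2·866·0.087² = 13.1095.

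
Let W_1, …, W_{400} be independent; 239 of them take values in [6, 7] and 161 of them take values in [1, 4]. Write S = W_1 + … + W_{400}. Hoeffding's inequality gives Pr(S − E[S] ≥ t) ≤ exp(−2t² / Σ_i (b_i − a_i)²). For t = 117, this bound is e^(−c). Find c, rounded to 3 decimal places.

Σ(b_i − a_i)² = 239·1² + 161·3² = 1688.
c = 2t² / 1688 = 2·117² / 1688 = 16.2192.

16.219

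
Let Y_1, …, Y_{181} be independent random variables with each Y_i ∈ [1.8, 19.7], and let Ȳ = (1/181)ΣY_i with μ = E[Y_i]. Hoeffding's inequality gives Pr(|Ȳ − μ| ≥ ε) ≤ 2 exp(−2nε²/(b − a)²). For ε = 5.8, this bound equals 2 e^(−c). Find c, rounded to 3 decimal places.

c = 2nε²/(b − a)² = 2·181·5.8² / 17.9² = 38.0066.

38.007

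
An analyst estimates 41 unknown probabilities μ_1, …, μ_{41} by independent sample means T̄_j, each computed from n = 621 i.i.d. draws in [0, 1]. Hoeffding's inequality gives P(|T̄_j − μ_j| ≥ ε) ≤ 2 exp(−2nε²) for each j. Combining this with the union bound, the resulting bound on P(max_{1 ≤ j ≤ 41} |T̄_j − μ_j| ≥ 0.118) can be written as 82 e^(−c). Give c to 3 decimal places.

Union bound over the 41 events: P(max_{1 ≤ j ≤ 41} |T̄_j − μ_j| ≥ 0.118) ≤ 41·2·exp(−2nε²) = 82 exp(−2·621·0.118²).
So c = 2·621·0.118² = 17.2936.

17.294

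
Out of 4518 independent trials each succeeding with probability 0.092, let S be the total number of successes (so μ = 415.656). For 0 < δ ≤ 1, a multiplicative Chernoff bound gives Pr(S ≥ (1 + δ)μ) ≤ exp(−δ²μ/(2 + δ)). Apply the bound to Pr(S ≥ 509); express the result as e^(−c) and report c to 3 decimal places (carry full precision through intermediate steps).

9.423

Write 509 = (1 + δ)μ, so δ = 509/415.656 − 1 = 0.2245703…
Then the exponent is δ²μ/(2 + δ) = (509 − μ)² / (μ·(2 + δ)) = 9.423074.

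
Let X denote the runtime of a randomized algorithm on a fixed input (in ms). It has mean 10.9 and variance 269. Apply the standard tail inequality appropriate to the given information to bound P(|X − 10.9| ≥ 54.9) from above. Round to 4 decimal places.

Mean and variance are known, so Chebyshev's inequality applies.
Chebyshev: P(|X − μ| ≥ t) ≤ Var(X)/t².
Bound = 269 / 3014.01 = 0.0892.

0.0892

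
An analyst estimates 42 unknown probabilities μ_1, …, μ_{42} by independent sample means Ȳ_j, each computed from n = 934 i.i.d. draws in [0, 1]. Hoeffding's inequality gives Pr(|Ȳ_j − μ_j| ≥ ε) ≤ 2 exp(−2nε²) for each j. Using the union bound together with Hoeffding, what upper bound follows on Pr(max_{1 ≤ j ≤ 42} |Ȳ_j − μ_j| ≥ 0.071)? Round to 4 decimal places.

0.0068

Per-experiment Hoeffding bound: 2·exp(−2·934·0.071²) = 2·exp(−9.41659) = 0.00016273.
Union bound over 42 events: 42·0.00016273 = 0.00683.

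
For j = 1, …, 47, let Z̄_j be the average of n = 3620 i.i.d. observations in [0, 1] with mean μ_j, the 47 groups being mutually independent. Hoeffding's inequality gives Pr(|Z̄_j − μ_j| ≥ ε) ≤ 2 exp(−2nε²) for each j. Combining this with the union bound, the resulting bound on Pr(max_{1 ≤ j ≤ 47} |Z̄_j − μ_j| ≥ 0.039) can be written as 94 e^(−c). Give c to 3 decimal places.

11.012

Union bound over the 47 events: Pr(max_{1 ≤ j ≤ 47} |Z̄_j − μ_j| ≥ 0.039) ≤ 47·2·exp(−2nε²) = 94 exp(−2·3620·0.039²).
So c = 2·3620·0.039² = 11.0120.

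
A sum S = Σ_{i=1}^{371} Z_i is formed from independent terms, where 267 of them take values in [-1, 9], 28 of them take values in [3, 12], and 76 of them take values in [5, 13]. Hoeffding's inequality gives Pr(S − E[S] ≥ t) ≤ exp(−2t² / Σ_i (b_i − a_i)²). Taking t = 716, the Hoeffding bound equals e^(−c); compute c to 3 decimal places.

30.306

Σ(b_i − a_i)² = 267·10² + 28·9² + 76·8² = 33832.
c = 2t² / 33832 = 2·716² / 33832 = 30.3060.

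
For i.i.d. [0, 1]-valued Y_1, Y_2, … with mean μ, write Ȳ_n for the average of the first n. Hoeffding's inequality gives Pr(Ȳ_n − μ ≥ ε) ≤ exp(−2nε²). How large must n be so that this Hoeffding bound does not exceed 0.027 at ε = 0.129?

109

Require exp(−2nε²) ≤ 0.027, i.e. 2nε² ≥ ln(1/0.027) = 3.611918.
So n ≥ 3.611918 / (2·0.129²) = 108.525.
The smallest integer n is 109.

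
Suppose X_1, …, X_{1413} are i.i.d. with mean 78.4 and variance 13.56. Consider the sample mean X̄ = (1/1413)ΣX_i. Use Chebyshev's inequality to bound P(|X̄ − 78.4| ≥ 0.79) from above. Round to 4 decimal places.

0.0154

Var(X̄) = Var(X_i)/n = 13.56/1413 = 0.0095966.
Chebyshev: P(|X̄ − 78.4| ≥ 0.79) ≤ Var(X̄)/(0.79)² = 13.56/(1413·0.79²) = 0.0154.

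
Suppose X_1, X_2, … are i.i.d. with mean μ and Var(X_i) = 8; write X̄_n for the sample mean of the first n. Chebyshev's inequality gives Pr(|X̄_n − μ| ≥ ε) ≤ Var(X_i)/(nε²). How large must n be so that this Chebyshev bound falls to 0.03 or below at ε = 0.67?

Require 8/(n·0.67²) ≤ 0.03, i.e. n ≥ 8/(0.03·0.67²) = 594.045.
The smallest integer n is 595.

595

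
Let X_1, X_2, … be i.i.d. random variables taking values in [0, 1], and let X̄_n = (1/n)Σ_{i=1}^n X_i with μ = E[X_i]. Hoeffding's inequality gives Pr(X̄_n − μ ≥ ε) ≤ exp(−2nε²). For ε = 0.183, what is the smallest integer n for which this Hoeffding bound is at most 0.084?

37

Require exp(−2nε²) ≤ 0.084, i.e. 2nε² ≥ ln(1/0.084) = 2.476938.
So n ≥ 2.476938 / (2·0.183²) = 36.981.
The smallest integer n is 37.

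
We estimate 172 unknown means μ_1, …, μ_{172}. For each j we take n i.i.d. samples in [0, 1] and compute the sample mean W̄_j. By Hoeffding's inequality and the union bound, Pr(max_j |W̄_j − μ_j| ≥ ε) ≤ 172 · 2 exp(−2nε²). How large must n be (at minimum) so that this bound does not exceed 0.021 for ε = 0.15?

Need 2·172·exp(−2nε²) ≤ 0.021, i.e. exp(−2nε²) ≤ 0.021/344.
So 2nε² ≥ ln(344/0.021) = 9.703874.
Hence n ≥ 9.703874/(2·0.15²) = 215.642.
The smallest integer n is 216.

216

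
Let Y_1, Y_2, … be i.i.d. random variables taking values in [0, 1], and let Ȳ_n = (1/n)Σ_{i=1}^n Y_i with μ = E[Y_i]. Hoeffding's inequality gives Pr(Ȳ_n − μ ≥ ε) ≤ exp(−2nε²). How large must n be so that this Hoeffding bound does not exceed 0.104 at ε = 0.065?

Require exp(−2nε²) ≤ 0.104, i.e. 2nε² ≥ ln(1/0.104) = 2.263364.
So n ≥ 2.263364 / (2·0.065²) = 267.854.
The smallest integer n is 268.

268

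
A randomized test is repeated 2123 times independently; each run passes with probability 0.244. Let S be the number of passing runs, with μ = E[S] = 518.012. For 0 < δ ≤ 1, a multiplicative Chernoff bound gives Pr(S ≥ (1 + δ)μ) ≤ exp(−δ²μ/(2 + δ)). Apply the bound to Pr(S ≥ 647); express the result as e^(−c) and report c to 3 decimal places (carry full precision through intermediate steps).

14.281

Write 647 = (1 + δ)μ, so δ = 647/518.012 − 1 = 0.2490058…
Then the exponent is δ²μ/(2 + δ) = (647 − μ)² / (μ·(2 + δ)) = 14.281316.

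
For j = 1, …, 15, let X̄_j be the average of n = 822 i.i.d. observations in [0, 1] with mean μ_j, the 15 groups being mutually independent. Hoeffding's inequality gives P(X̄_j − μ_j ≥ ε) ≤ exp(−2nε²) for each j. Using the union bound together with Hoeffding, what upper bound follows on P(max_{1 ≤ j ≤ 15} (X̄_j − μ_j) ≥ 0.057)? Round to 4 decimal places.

0.0718

Per-experiment Hoeffding bound: exp(−2·822·0.057²) = exp(−5.34136) = 0.0047894.
Union bound over 15 events: 15·0.0047894 = 0.07184.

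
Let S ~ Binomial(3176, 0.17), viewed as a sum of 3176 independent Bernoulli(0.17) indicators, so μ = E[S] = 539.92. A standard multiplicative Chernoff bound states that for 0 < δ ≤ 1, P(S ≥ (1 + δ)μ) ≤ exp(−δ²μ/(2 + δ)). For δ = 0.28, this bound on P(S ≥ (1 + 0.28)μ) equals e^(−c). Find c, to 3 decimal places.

18.566

c = δ²μ/(2 + δ) = 0.28²·539.92/(2 + 0.28) = 18.5657.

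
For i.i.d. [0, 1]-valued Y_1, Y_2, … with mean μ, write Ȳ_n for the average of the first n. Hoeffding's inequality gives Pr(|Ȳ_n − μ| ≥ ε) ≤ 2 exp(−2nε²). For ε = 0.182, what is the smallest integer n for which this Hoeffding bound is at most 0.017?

72

Require 2·exp(−2nε²) ≤ 0.017, i.e. 2nε² ≥ ln(2/0.017) = 4.767689.
So n ≥ 4.767689 / (2·0.182²) = 71.967.
The smallest integer n is 72.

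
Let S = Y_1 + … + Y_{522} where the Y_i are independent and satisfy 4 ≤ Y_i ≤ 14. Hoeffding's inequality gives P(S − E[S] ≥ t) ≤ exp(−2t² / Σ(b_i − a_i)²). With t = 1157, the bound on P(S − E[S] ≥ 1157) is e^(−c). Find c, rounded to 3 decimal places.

51.289

Σ(b_i − a_i)² = 522·(10)² = 52200.
c = 2t²/52200 = 2·1157²/52200 = 51.2892.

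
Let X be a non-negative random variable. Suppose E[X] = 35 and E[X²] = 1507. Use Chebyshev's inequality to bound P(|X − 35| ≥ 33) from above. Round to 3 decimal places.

0.259

Var(X) = E[X²] − (E[X])² = 1507 − 1225 = 282.
Chebyshev's inequality: P(|X − μ| ≥ t) ≤ Var(X)/t² = 282/1089 = 0.2590.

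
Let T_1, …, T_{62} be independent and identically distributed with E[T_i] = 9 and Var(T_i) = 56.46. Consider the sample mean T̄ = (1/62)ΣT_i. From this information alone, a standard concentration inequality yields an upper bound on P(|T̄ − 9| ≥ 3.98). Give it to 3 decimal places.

With mean and variance of each term known, Chebyshev's inequality bounds the deviation of the sum (or sample mean).
Var(T̄) = Var(T_i)/n = 56.46/62 = 0.91065.
Chebyshev: P(|T̄ − 9| ≥ 3.98) ≤ Var(T̄)/(3.98)² = 56.46/(62·3.98²) = 0.0575.

0.057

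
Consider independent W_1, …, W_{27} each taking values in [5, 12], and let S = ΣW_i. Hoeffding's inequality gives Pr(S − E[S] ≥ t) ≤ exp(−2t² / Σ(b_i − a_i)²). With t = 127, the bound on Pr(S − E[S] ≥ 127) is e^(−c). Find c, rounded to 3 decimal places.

24.382

Σ(b_i − a_i)² = 27·(7)² = 1323.
c = 2t²/1323 = 2·127²/1323 = 24.3825.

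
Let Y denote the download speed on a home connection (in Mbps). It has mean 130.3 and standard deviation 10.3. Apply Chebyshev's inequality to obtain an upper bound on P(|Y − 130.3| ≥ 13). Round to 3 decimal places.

Chebyshev: P(|Y − μ| ≥ t) ≤ Var(Y)/t².
Var(Y) = σ² = 10.3² = 106.09.
Bound = 106.09 / 169 = 0.6278.

0.628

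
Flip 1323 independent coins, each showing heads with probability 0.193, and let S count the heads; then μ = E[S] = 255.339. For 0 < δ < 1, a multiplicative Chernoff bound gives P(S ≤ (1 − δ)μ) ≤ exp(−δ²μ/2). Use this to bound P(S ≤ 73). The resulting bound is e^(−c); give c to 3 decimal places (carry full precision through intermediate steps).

Write 73 = (1 − δ)μ, so δ = 1 − 73/255.339 = 0.7141056…
Then the exponent is δ²μ/2 = (μ − 73)²/(2μ) = 65.104647.

65.105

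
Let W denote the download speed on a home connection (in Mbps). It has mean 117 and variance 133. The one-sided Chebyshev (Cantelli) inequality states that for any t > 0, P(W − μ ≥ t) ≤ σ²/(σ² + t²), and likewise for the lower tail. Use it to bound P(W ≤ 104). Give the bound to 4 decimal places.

0.4404

Here σ² = 133 and t = 13, so σ² + t² = 302.
Cantelli's bound: 133/302 = 0.4404.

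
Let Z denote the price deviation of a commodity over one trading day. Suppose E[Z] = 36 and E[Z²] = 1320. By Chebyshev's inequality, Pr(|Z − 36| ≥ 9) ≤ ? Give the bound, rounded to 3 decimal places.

Var(Z) = E[Z²] − (E[Z])² = 1320 − 1296 = 24.
Chebyshev's inequality: Pr(|Z − μ| ≥ t) ≤ Var(Z)/t² = 24/81 = 0.2963.

0.296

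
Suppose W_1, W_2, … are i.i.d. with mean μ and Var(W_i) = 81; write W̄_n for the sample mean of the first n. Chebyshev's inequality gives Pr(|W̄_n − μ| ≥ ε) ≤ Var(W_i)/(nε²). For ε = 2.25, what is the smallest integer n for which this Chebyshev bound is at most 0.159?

Require 81/(n·2.25²) ≤ 0.159, i.e. n ≥ 81/(0.159·2.25²) = 100.629.
The smallest integer n is 101.

101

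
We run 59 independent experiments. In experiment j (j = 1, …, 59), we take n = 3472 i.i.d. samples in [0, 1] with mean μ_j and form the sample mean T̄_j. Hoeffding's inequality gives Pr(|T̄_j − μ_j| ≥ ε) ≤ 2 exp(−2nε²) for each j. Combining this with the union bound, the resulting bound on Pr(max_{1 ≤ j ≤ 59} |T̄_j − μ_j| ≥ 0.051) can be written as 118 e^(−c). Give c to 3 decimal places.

18.061

Union bound over the 59 events: Pr(max_{1 ≤ j ≤ 59} |T̄_j − μ_j| ≥ 0.051) ≤ 59·2·exp(−2nε²) = 118 exp(−2·3472·0.051²).
So c = 2·3472·0.051² = 18.0613.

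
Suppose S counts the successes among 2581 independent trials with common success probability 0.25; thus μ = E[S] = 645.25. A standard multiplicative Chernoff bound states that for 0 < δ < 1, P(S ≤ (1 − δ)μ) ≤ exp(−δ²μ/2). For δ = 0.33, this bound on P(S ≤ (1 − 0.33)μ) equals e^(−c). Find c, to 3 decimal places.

35.134

c = δ²μ/2 = 0.33²·645.25/2 = 35.1339.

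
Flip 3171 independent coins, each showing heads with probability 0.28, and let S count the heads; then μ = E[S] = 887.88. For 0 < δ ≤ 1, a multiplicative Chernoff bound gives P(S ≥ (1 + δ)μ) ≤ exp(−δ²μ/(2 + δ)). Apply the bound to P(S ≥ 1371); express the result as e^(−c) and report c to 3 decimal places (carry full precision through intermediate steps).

103.328

Write 1371 = (1 + δ)μ, so δ = 1371/887.88 − 1 = 0.5441276…
Then the exponent is δ²μ/(2 + δ) = (1371 − μ)² / (μ·(2 + δ)) = 103.327726.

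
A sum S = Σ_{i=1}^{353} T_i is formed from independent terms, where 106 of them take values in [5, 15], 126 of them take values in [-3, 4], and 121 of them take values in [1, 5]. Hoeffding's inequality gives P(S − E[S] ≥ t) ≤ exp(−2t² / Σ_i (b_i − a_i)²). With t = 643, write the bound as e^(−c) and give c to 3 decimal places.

44.196

Σ(b_i − a_i)² = 106·10² + 126·7² + 121·4² = 18710.
c = 2t² / 18710 = 2·643² / 18710 = 44.1955.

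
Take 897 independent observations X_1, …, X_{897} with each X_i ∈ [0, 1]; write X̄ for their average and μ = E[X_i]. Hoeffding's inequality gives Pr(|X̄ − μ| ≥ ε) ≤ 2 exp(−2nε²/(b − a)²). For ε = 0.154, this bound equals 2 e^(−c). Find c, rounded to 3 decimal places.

42.547

c = 2nε²/(b − a)² = 2·897·0.154² / 1² = 42.5465.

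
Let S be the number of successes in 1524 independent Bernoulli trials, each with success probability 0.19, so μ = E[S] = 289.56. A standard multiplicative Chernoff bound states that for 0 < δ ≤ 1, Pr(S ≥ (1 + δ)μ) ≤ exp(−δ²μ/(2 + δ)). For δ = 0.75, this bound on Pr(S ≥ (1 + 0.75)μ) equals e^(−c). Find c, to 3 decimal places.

59.228

c = δ²μ/(2 + δ) = 0.75²·289.56/(2 + 0.75) = 59.2282.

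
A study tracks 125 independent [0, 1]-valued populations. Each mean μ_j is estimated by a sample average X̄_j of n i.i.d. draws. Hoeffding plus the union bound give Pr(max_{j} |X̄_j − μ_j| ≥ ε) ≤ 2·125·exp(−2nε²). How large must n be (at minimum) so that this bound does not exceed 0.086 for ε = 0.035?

3256

Need 2·125·exp(−2nε²) ≤ 0.086, i.e. exp(−2nε²) ≤ 0.086/250.
So 2nε² ≥ ln(250/0.086) = 7.974869.
Hence n ≥ 7.974869/(2·0.035²) = 3255.049.
The smallest integer n is 3256.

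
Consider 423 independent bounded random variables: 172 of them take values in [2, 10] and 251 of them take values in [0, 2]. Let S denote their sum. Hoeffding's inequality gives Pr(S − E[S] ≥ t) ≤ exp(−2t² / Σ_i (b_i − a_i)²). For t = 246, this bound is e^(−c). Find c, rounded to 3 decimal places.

10.076

Σ(b_i − a_i)² = 172·8² + 251·2² = 12012.
c = 2t² / 12012 = 2·246² / 12012 = 10.0759.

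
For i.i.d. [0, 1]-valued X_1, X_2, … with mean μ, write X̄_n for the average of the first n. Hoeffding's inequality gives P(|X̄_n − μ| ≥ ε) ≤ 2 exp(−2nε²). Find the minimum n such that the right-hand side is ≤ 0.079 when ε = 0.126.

Require 2·exp(−2nε²) ≤ 0.079, i.e. 2nε² ≥ ln(2/0.079) = 3.231455.
So n ≥ 3.231455 / (2·0.126²) = 101.772.
The smallest integer n is 102.

102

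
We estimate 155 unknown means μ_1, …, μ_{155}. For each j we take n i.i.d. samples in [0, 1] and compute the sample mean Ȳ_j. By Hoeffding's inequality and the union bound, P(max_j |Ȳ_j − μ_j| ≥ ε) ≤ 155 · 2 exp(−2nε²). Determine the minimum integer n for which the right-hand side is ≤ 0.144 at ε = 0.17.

Need 2·155·exp(−2nε²) ≤ 0.144, i.e. exp(−2nε²) ≤ 0.144/310.
So 2nε² ≥ ln(310/0.144) = 7.674514.
Hence n ≥ 7.674514/(2·0.17²) = 132.777.
The smallest integer n is 133.

133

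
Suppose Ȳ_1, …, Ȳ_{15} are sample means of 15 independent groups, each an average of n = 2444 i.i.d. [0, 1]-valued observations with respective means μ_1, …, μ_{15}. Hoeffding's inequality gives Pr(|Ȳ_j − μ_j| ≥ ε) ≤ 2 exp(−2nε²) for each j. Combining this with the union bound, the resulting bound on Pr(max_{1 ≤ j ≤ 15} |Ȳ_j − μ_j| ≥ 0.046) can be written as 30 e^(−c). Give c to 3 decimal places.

10.343

Union bound over the 15 events: Pr(max_{1 ≤ j ≤ 15} |Ȳ_j − μ_j| ≥ 0.046) ≤ 15·2·exp(−2nε²) = 30 exp(−2·2444·0.046²).
So c = 2·2444·0.046² = 10.3430.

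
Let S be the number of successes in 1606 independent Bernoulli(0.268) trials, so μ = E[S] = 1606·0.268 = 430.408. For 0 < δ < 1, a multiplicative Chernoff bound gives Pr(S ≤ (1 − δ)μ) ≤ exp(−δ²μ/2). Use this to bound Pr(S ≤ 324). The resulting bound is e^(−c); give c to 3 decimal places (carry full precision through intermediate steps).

Write 324 = (1 − δ)μ, so δ = 1 − 324/430.408 = 0.2472259…
Then the exponent is δ²μ/2 = (μ − 324)²/(2μ) = 13.153406.

13.153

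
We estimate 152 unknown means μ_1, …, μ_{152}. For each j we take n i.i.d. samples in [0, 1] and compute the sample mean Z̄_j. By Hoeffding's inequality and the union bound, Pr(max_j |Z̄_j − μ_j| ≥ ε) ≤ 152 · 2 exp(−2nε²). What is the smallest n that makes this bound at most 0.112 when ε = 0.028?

5043

Need 2·152·exp(−2nε²) ≤ 0.112, i.e. exp(−2nε²) ≤ 0.112/304.
So 2nε² ≥ ln(304/0.112) = 7.906284.
Hence n ≥ 7.906284/(2·0.028²) = 5042.273.
The smallest integer n is 5043.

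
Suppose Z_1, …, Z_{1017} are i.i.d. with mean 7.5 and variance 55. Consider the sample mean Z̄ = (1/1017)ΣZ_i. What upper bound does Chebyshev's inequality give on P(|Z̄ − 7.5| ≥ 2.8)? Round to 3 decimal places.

0.007

Var(Z̄) = Var(Z_i)/n = 55/1017 = 0.054081.
Chebyshev: P(|Z̄ − 7.5| ≥ 2.8) ≤ Var(Z̄)/(2.8)² = 55/(1017·2.8²) = 0.0069.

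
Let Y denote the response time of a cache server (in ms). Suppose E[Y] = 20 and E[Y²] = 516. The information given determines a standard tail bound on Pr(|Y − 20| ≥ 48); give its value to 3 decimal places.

The first two moments determine the variance, so Chebyshev's inequality is the sharpest standard bound available.
Var(Y) = E[Y²] − (E[Y])² = 516 − 400 = 116.
Chebyshev's inequality: Pr(|Y − μ| ≥ t) ≤ Var(Y)/t² = 116/2304 = 0.0503.

0.050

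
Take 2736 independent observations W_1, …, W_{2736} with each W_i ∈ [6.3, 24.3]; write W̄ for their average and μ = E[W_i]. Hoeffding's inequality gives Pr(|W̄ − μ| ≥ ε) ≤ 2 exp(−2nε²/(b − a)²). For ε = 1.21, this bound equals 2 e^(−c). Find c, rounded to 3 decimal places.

24.727

c = 2nε²/(b − a)² = 2·2736·1.21² / 18² = 24.7270.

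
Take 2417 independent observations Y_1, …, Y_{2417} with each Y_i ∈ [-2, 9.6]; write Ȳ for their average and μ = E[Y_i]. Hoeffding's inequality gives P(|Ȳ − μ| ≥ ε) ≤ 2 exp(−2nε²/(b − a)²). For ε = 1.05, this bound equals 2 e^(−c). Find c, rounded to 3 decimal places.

39.607

c = 2nε²/(b − a)² = 2·2417·1.05² / 11.6² = 39.6068.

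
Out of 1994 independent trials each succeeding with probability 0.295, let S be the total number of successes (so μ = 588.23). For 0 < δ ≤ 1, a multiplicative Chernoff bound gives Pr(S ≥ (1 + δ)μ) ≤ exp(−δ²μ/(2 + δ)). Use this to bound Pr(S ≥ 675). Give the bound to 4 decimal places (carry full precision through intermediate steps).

Write 675 = (1 + δ)μ, so δ = 675/588.23 − 1 = 0.1475103…
Then the exponent is δ²μ/(2 + δ) = (675 − μ)² / (μ·(2 + δ)) = 5.960144.
Bound = exp(−5.960144) = 0.00258.

0.0026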